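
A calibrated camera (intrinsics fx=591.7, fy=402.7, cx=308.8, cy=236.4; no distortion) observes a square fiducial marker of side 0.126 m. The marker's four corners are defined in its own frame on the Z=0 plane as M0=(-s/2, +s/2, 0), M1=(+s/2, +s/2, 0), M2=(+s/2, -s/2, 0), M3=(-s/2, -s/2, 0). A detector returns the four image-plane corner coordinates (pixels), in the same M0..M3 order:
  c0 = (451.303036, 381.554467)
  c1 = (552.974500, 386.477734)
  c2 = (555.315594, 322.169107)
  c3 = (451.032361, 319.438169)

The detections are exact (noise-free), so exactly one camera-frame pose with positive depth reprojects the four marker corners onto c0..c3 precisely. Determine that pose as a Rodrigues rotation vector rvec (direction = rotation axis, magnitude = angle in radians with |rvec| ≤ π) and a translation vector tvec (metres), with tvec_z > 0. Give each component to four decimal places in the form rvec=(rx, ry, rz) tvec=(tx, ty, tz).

Intrinsics K: fx=591.7, fy=402.7, cx=308.8, cy=236.4
Marker side s = 0.126 m; corners in marker frame (Z=0):
  M0 = (-0.0630, +0.0630, 0)
  M1 = (+0.0630, +0.0630, 0)
  M2 = (+0.0630, -0.0630, 0)
  M3 = (-0.0630, -0.0630, 0)
Detected image corners:
  c0 = (451.303036, 381.554467) px
  c1 = (552.974500, 386.477734) px
  c2 = (555.315594, 322.169107) px
  c3 = (451.032361, 319.438169) px
Planar DLT: solve 8×8 A·h = b for H (H[2,2]=1):
  H  [+672.75530 +91.69981 +501.71808]
  H  [-70.75253 +571.44770 +352.77030]
  H  [-0.28727 +0.19840 +1.00000]
B = K⁻¹H; ‖b₁‖=1.318598, ‖b₂‖=1.318598; λ = 2/(‖b₁‖+‖b₂‖) = 0.758381, sign → tz>0 ⇒ λ=+0.758381
r₁ = λ·B[:,0] = (+0.97597,-0.00535,-0.21786); r₂ = λ·B[:,1] = (+0.03901,+0.98785,+0.15046)
r₃ = r₁×r₂ = (+0.21440,-0.15535,+0.96431); SVD([r₁ r₂ r₃]) → R = UVᵀ:
  R  [+0.97597 +0.03901 +0.21440]
  R  [-0.00535 +0.98785 -0.15535]
  R  [-0.21786 +0.15046 +0.96431]
t = (+0.24726, +0.21915, +0.75838) m
tr R = 2.928124; θ = arccos((tr R − 1)/2) = 0.268906 rad = 15.407°
axis k = ((R−Rᵀ)₃₂, (R−Rᵀ)₁₃, (R−Rᵀ)₂₁) / (2 sinθ) = (+0.575532, +0.813507, -0.083485)
rvec = θ·k = (+0.154764, +0.218757, -0.022450)

rvec=(0.1548, 0.2188, -0.0224) tvec=(0.2473, 0.2192, 0.7584)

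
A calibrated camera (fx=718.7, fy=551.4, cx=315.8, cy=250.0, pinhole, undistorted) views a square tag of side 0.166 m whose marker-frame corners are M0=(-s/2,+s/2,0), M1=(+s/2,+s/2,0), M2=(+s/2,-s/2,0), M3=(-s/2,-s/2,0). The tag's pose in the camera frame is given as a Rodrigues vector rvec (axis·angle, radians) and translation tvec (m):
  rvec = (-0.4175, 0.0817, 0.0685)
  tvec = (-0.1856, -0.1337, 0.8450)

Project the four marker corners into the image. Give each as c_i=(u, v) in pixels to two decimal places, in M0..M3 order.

Intrinsics K: fx=718.7, fy=551.4, cx=315.8, cy=250.0
Marker side s = 0.166 m; corners in marker frame (Z=0):
  M0 = (-0.0830, +0.0830, 0)
  M1 = (+0.0830, +0.0830, 0)
  M2 = (+0.0830, -0.0830, 0)
  M3 = (-0.0830, -0.0830, 0)
rvec = (-0.4175, 0.0817, 0.0685), |rvec| = θ = 0.43090 rad = 24.689°
Rodrigues: sinθ=0.41769, 1−cosθ=0.09141; R = I + sinθ·[k]× + (1−cosθ)·[k]×²:
    [+0.99440 -0.08319 +0.06512]
    [+0.04961 +0.91188 +0.40745]
    [-0.09327 -0.40194 +0.91090]
t = (-0.1856, -0.1337, 0.8450) m
M0: Pc = R·M0+t = (-0.27504, -0.06213, +0.81938); u = 718.7·(-0.27504)/0.81938 + 315.8 = 74.5548, v = 551.4·(-0.06213)/0.81938 + 250.0 = 208.1887
M1: Pc = R·M1+t = (-0.10997, -0.05390, +0.80390); u = 718.7·(-0.10997)/0.80390 + 315.8 = 217.4851, v = 551.4·(-0.05390)/0.80390 + 250.0 = 213.0317
M2: Pc = R·M2+t = (-0.09616, -0.20527, +0.87062); u = 718.7·(-0.09616)/0.87062 + 315.8 = 236.4199, v = 551.4·(-0.20527)/0.87062 + 250.0 = 119.9949
M3: Pc = R·M3+t = (-0.26123, -0.21350, +0.88610); u = 718.7·(-0.26123)/0.88610 + 315.8 = 103.9213, v = 551.4·(-0.21350)/0.88610 + 250.0 = 117.1423

c0=(74.55, 208.19) c1=(217.49, 213.03) c2=(236.42, 119.99) c3=(103.92, 117.14)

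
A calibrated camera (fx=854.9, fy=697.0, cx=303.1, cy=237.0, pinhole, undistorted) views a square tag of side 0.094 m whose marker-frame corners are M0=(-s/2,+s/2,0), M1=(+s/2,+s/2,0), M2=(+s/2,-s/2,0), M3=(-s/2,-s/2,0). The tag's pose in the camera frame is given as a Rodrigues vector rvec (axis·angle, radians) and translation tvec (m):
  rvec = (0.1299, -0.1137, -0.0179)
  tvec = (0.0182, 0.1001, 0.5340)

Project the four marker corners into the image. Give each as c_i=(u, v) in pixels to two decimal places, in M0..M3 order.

c0=(258.35, 429.71) c1=(405.58, 422.97) c2=(406.36, 305.40) c3=(255.69, 309.93)

Intrinsics K: fx=854.9, fy=697.0, cx=303.1, cy=237.0
Marker side s = 0.094 m; corners in marker frame (Z=0):
  M0 = (-0.0470, +0.0470, 0)
  M1 = (+0.0470, +0.0470, 0)
  M2 = (+0.0470, -0.0470, 0)
  M3 = (-0.0470, -0.0470, 0)
rvec = (0.1299, -0.1137, -0.0179), |rvec| = θ = 0.17356 rad = 9.944°
Rodrigues: sinθ=0.17269, 1−cosθ=0.01502; R = I + sinθ·[k]× + (1−cosθ)·[k]×²:
    [+0.99339 +0.01044 -0.11429]
    [-0.02518 +0.99142 -0.12823]
    [+0.11197 +0.13026 +0.98514]
t = (0.0182, 0.1001, 0.5340) m
M0: Pc = R·M0+t = (-0.02800, +0.14788, +0.53486); u = 854.9·(-0.02800)/0.53486 + 303.1 = 258.3481, v = 697.0·(+0.14788)/0.53486 + 237.0 = 429.7094
M1: Pc = R·M1+t = (+0.06538, +0.14551, +0.54539); u = 854.9·(+0.06538)/0.54539 + 303.1 = 405.5847, v = 697.0·(+0.14551)/0.54539 + 237.0 = 422.9659
M2: Pc = R·M2+t = (+0.06440, +0.05232, +0.53314); u = 854.9·(+0.06440)/0.53314 + 303.1 = 406.3643, v = 697.0·(+0.05232)/0.53314 + 237.0 = 305.4002
M3: Pc = R·M3+t = (-0.02898, +0.05469, +0.52261); u = 854.9·(-0.02898)/0.52261 + 303.1 = 255.6936, v = 697.0·(+0.05469)/0.52261 + 237.0 = 309.9340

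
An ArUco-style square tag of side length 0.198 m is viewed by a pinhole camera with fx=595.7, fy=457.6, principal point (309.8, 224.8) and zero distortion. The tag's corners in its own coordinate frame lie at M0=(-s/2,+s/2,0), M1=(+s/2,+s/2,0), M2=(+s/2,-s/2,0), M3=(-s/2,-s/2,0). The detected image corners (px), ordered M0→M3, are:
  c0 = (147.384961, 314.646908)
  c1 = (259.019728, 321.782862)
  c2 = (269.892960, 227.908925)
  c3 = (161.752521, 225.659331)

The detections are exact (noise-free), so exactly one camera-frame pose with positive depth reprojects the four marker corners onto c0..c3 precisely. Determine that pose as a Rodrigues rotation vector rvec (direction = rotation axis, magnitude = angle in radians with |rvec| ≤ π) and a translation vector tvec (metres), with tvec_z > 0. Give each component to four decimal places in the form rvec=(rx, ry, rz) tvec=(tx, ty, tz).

rvec=(-0.1986, 0.2574, 0.0502) tvec=(-0.1689, 0.1013, 0.9905)

Intrinsics K: fx=595.7, fy=457.6, cx=309.8, cy=224.8
Marker side s = 0.198 m; corners in marker frame (Z=0):
  M0 = (-0.0990, +0.0990, 0)
  M1 = (+0.0990, +0.0990, 0)
  M2 = (+0.0990, -0.0990, 0)
  M3 = (-0.0990, -0.0990, 0)
Detected image corners:
  c0 = (147.384961, 314.646908) px
  c1 = (259.019728, 321.782862) px
  c2 = (269.892960, 227.908925) px
  c3 = (161.752521, 225.659331) px
Planar DLT: solve 8×8 A·h = b for H (H[2,2]=1):
  H  [+500.31909 -103.87417 +208.21653]
  H  [-47.41958 +409.54853 +271.57701]
  H  [-0.26014 -0.19048 +1.00000]
B = K⁻¹H; ‖b₁‖=1.009563, ‖b₂‖=1.009563; λ = 2/(‖b₁‖+‖b₂‖) = 0.990528, sign → tz>0 ⇒ λ=+0.990528
r₁ = λ·B[:,0] = (+0.96594,+0.02394,-0.25767); r₂ = λ·B[:,1] = (-0.07460,+0.97920,-0.18867)
r₃ = r₁×r₂ = (+0.24780,+0.20147,+0.94763); SVD([r₁ r₂ r₃]) → R = UVᵀ:
  R  [+0.96594 -0.07460 +0.24780]
  R  [+0.02394 +0.97920 +0.20147]
  R  [-0.25767 -0.18867 +0.94763]
t = (-0.16891, +0.10125, +0.99053) m
tr R = 2.892769; θ = arccos((tr R − 1)/2) = 0.328942 rad = 18.847°
axis k = ((R−Rᵀ)₃₂, (R−Rᵀ)₁₃, (R−Rᵀ)₂₁) / (2 sinθ) = (-0.603857, +0.782365, +0.152518)
rvec = θ·k = (-0.198634, +0.257353, +0.050170)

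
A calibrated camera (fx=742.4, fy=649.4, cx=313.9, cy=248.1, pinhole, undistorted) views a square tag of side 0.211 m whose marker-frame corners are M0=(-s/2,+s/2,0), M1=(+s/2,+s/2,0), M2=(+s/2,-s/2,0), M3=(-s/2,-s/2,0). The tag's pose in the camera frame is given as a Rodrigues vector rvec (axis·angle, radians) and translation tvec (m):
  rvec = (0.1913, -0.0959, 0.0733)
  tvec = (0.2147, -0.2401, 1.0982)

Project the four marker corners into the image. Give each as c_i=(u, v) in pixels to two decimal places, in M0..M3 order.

c0=(381.85, 163.92) c1=(518.35, 173.24) c2=(537.48, 47.38) c3=(396.36, 35.18)

Intrinsics K: fx=742.4, fy=649.4, cx=313.9, cy=248.1
Marker side s = 0.211 m; corners in marker frame (Z=0):
  M0 = (-0.1055, +0.1055, 0)
  M1 = (+0.1055, +0.1055, 0)
  M2 = (+0.1055, -0.1055, 0)
  M3 = (-0.1055, -0.1055, 0)
rvec = (0.1913, -0.0959, 0.0733), |rvec| = θ = 0.22620 rad = 12.960°
Rodrigues: sinθ=0.22427, 1−cosθ=0.02547; R = I + sinθ·[k]× + (1−cosθ)·[k]×²:
    [+0.99275 -0.08181 -0.08810]
    [+0.06354 +0.97911 -0.19317]
    [+0.10207 +0.18617 +0.97720]
t = (0.2147, -0.2401, 1.0982) m
M0: Pc = R·M0+t = (+0.10133, -0.14351, +1.10707); u = 742.4·(+0.10133)/1.10707 + 313.9 = 381.8545, v = 649.4·(-0.14351)/1.10707 + 248.1 = 163.9193
M1: Pc = R·M1+t = (+0.31080, -0.13010, +1.12861); u = 742.4·(+0.31080)/1.12861 + 313.9 = 518.3469, v = 649.4·(-0.13010)/1.12861 + 248.1 = 173.2403
M2: Pc = R·M2+t = (+0.32807, -0.33669, +1.08933); u = 742.4·(+0.32807)/1.08933 + 313.9 = 537.4840, v = 649.4·(-0.33669)/1.08933 + 248.1 = 47.3818
M3: Pc = R·M3+t = (+0.11860, -0.35010, +1.06779); u = 742.4·(+0.11860)/1.06779 + 313.9 = 396.3561, v = 649.4·(-0.35010)/1.06779 + 248.1 = 35.1795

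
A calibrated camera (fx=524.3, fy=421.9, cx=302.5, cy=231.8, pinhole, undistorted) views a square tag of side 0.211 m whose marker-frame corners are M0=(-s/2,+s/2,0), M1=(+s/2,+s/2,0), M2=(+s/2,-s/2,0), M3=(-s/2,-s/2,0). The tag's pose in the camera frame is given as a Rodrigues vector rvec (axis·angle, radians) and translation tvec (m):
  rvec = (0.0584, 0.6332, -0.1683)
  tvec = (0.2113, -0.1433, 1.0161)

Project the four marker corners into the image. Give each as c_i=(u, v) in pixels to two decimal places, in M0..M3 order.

Intrinsics K: fx=524.3, fy=421.9, cx=302.5, cy=231.8
Marker side s = 0.211 m; corners in marker frame (Z=0):
  M0 = (-0.1055, +0.1055, 0)
  M1 = (+0.1055, +0.1055, 0)
  M2 = (+0.1055, -0.1055, 0)
  M3 = (-0.1055, -0.1055, 0)
rvec = (0.0584, 0.6332, -0.1683), |rvec| = θ = 0.65778 rad = 37.688°
Rodrigues: sinθ=0.61136, 1−cosθ=0.20865; R = I + sinθ·[k]× + (1−cosθ)·[k]×²:
    [+0.79299 +0.17426 +0.58378]
    [-0.13859 +0.98470 -0.10567]
    [-0.59326 +0.00289 +0.80501]
t = (0.2113, -0.1433, 1.0161) m
M0: Pc = R·M0+t = (+0.14602, -0.02479, +1.07899); u = 524.3·(+0.14602)/1.07899 + 302.5 = 373.4549, v = 421.9·(-0.02479)/1.07899 + 231.8 = 222.1055
M1: Pc = R·M1+t = (+0.31334, -0.05404, +0.95382); u = 524.3·(+0.31334)/0.95382 + 302.5 = 474.7415, v = 421.9·(-0.05404)/0.95382 + 231.8 = 207.8984
M2: Pc = R·M2+t = (+0.27658, -0.26181, +0.95321); u = 524.3·(+0.27658)/0.95321 + 302.5 = 454.6279, v = 421.9·(-0.26181)/0.95321 + 231.8 = 115.9214
M3: Pc = R·M3+t = (+0.10926, -0.23256, +1.07838); u = 524.3·(+0.10926)/1.07838 + 302.5 = 355.6188, v = 421.9·(-0.23256)/1.07838 + 231.8 = 140.8131

c0=(373.45, 222.11) c1=(474.74, 207.90) c2=(454.63, 115.92) c3=(355.62, 140.81)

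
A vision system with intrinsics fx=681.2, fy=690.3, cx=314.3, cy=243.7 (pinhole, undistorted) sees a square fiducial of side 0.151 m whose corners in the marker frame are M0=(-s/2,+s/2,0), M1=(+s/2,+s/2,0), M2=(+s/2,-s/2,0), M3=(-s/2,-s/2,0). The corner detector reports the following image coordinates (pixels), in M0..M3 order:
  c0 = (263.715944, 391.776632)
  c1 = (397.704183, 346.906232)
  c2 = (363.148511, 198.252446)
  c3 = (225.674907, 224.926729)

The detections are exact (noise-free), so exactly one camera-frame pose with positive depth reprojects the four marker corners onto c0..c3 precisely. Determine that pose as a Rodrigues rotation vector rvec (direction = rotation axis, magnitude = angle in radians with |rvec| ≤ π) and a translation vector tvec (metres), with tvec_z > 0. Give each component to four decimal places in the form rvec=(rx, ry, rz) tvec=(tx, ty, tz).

Intrinsics K: fx=681.2, fy=690.3, cx=314.3, cy=243.7
Marker side s = 0.151 m; corners in marker frame (Z=0):
  M0 = (-0.0755, +0.0755, 0)
  M1 = (+0.0755, +0.0755, 0)
  M2 = (+0.0755, -0.0755, 0)
  M3 = (-0.0755, -0.0755, 0)
Detected image corners:
  c0 = (263.715944, 391.776632) px
  c1 = (397.704183, 346.906232) px
  c2 = (363.148511, 198.252446) px
  c3 = (225.674907, 224.926729) px
Planar DLT: solve 8×8 A·h = b for H (H[2,2]=1):
  H  [+1135.38130 +229.64049 +316.39319]
  H  [-16.99982 +1031.89887 +289.25166]
  H  [+0.75657 -0.03227 +1.00000]
B = K⁻¹H; ‖b₁‖=1.547169, ‖b₂‖=1.547169; λ = 2/(‖b₁‖+‖b₂‖) = 0.646342, sign → tz>0 ⇒ λ=+0.646342
r₁ = λ·B[:,0] = (+0.85166,-0.18855,+0.48900); r₂ = λ·B[:,1] = (+0.22751,+0.97355,-0.02086)
r₃ = r₁×r₂ = (-0.47213,+0.12902,+0.87203); SVD([r₁ r₂ r₃]) → R = UVᵀ:
  R  [+0.85166 +0.22751 -0.47213]
  R  [-0.18855 +0.97355 +0.12902]
  R  [+0.48900 -0.02086 +0.87203]
t = (+0.00199, +0.04265, +0.64634) m
tr R = 2.697247; θ = arccos((tr R − 1)/2) = 0.557418 rad = 31.938°
axis k = ((R−Rᵀ)₃₂, (R−Rᵀ)₁₃, (R−Rᵀ)₂₁) / (2 sinθ) = (-0.141661, -0.908449, -0.393258)
rvec = θ·k = (-0.078964, -0.506386, -0.219209)

rvec=(-0.0790, -0.5064, -0.2192) tvec=(0.0020, 0.0427, 0.6463)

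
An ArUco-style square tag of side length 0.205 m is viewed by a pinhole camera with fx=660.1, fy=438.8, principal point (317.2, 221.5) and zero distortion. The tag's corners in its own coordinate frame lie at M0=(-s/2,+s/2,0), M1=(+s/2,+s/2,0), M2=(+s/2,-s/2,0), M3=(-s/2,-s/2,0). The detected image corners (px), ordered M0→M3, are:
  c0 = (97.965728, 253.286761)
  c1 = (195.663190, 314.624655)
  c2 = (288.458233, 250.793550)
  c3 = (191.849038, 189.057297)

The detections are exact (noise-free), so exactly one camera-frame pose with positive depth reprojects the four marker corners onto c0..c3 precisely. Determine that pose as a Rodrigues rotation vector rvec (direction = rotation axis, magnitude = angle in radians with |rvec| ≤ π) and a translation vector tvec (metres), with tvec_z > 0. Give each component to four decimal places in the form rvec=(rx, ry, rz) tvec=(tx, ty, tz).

Intrinsics K: fx=660.1, fy=438.8, cx=317.2, cy=221.5
Marker side s = 0.205 m; corners in marker frame (Z=0):
  M0 = (-0.1025, +0.1025, 0)
  M1 = (+0.1025, +0.1025, 0)
  M2 = (+0.1025, -0.1025, 0)
  M3 = (-0.1025, -0.1025, 0)
Detected image corners:
  c0 = (97.965728, 253.286761) px
  c1 = (195.663190, 314.624655) px
  c2 = (288.458233, 250.793550) px
  c3 = (191.849038, 189.057297) px
Planar DLT: solve 8×8 A·h = b for H (H[2,2]=1):
  H  [+482.25089 -457.86506 +193.76195]
  H  [+311.03646 +309.00027 +252.03296]
  H  [+0.04308 -0.01325 +1.00000]
B = K⁻¹H; ‖b₁‖=0.988868, ‖b₂‖=0.988868; λ = 2/(‖b₁‖+‖b₂‖) = 1.011258, sign → tz>0 ⇒ λ=+1.011258
r₁ = λ·B[:,0] = (+0.71786,+0.69482,+0.04357); r₂ = λ·B[:,1] = (-0.69500,+0.71889,-0.01340)
r₃ = r₁×r₂ = (-0.04063,-0.02066,+0.99896); SVD([r₁ r₂ r₃]) → R = UVᵀ:
  R  [+0.71786 -0.69500 -0.04063]
  R  [+0.69482 +0.71889 -0.02066]
  R  [+0.04357 -0.01340 +0.99896]
t = (-0.18910, +0.07037, +1.01126) m
tr R = 2.435707; θ = arccos((tr R − 1)/2) = 0.770082 rad = 44.122°
axis k = ((R−Rᵀ)₃₂, (R−Rᵀ)₁₃, (R−Rᵀ)₂₁) / (2 sinθ) = (+0.005215, -0.060470, +0.998156)
rvec = θ·k = (+0.004016, -0.046567, +0.768662)

rvec=(0.0040, -0.0466, 0.7687) tvec=(-0.1891, 0.0704, 1.0113)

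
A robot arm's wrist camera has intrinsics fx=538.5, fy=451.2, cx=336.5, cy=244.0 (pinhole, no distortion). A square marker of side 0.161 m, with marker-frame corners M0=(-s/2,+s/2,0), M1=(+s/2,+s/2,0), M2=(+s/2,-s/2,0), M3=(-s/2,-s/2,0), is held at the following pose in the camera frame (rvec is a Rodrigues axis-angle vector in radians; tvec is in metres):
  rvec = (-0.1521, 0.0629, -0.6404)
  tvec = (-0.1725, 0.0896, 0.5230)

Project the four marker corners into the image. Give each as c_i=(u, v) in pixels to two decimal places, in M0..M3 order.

Intrinsics K: fx=538.5, fy=451.2, cx=336.5, cy=244.0
Marker side s = 0.161 m; corners in marker frame (Z=0):
  M0 = (-0.0805, +0.0805, 0)
  M1 = (+0.0805, +0.0805, 0)
  M2 = (+0.0805, -0.0805, 0)
  M3 = (-0.0805, -0.0805, 0)
rvec = (-0.1521, 0.0629, -0.6404), |rvec| = θ = 0.66121 rad = 37.885°
Rodrigues: sinθ=0.61407, 1−cosθ=0.21075; R = I + sinθ·[k]× + (1−cosθ)·[k]×²:
    [+0.80040 +0.59013 +0.10537]
    [-0.59936 +0.79115 +0.12184]
    [-0.01146 -0.16067 +0.98694]
t = (-0.1725, 0.0896, 0.5230) m
M0: Pc = R·M0+t = (-0.18943, +0.20154, +0.51099); u = 538.5·(-0.18943)/0.51099 + 336.5 = 136.8749, v = 451.2·(+0.20154)/0.51099 + 244.0 = 421.9554
M1: Pc = R·M1+t = (-0.06056, +0.10504, +0.50914); u = 538.5·(-0.06056)/0.50914 + 336.5 = 272.4459, v = 451.2·(+0.10504)/0.50914 + 244.0 = 337.0857
M2: Pc = R·M2+t = (-0.15557, -0.02234, +0.53501); u = 538.5·(-0.15557)/0.53501 + 336.5 = 179.9120, v = 451.2·(-0.02234)/0.53501 + 244.0 = 225.1628
M3: Pc = R·M3+t = (-0.28444, +0.07416, +0.53686); u = 538.5·(-0.28444)/0.53686 + 336.5 = 51.1916, v = 451.2·(+0.07416)/0.53686 + 244.0 = 306.3278

c0=(136.87, 421.96) c1=(272.45, 337.09) c2=(179.91, 225.16) c3=(51.19, 306.33)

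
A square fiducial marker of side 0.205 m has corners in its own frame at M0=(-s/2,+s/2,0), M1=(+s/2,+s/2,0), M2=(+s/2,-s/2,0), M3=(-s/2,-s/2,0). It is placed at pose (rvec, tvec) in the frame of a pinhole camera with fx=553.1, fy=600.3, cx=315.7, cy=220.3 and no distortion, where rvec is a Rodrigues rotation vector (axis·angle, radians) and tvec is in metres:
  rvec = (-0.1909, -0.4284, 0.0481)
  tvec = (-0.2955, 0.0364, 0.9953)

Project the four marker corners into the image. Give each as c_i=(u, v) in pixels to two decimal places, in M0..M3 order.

c0=(85.07, 302.66) c1=(205.33, 306.35) c2=(210.15, 188.90) c3=(95.21, 175.27)

Intrinsics K: fx=553.1, fy=600.3, cx=315.7, cy=220.3
Marker side s = 0.205 m; corners in marker frame (Z=0):
  M0 = (-0.1025, +0.1025, 0)
  M1 = (+0.1025, +0.1025, 0)
  M2 = (+0.1025, -0.1025, 0)
  M3 = (-0.1025, -0.1025, 0)
rvec = (-0.1909, -0.4284, 0.0481), |rvec| = θ = 0.47147 rad = 27.013°
Rodrigues: sinθ=0.45420, 1−cosθ=0.10910; R = I + sinθ·[k]× + (1−cosθ)·[k]×²:
    [+0.90879 -0.00620 -0.41721]
    [+0.08648 +0.98098 +0.17379]
    [+0.40820 -0.19402 +0.89204]
t = (-0.2955, 0.0364, 0.9953) m
M0: Pc = R·M0+t = (-0.38929, +0.12809, +0.93357); u = 553.1·(-0.38929)/0.93357 + 315.7 = 85.0654, v = 600.3·(+0.12809)/0.93357 + 220.3 = 302.6613
M1: Pc = R·M1+t = (-0.20298, +0.14581, +1.01725); u = 553.1·(-0.20298)/1.01725 + 315.7 = 205.3334, v = 600.3·(+0.14581)/1.01725 + 220.3 = 306.3476
M2: Pc = R·M2+t = (-0.20171, -0.05529, +1.05703); u = 553.1·(-0.20171)/1.05703 + 315.7 = 210.1512, v = 600.3·(-0.05529)/1.05703 + 220.3 = 188.9021
M3: Pc = R·M3+t = (-0.38802, -0.07301, +0.97335); u = 553.1·(-0.38802)/0.97335 + 315.7 = 95.2119, v = 600.3·(-0.07301)/0.97335 + 220.3 = 175.2694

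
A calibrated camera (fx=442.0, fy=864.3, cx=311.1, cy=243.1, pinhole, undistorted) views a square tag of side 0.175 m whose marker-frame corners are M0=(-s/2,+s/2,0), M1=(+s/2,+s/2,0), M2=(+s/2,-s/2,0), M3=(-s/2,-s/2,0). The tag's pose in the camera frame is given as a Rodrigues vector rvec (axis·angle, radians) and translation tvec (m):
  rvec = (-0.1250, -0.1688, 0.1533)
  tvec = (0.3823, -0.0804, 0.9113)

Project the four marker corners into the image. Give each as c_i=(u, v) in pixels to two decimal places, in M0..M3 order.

Intrinsics K: fx=442.0, fy=864.3, cx=311.1, cy=243.1
Marker side s = 0.175 m; corners in marker frame (Z=0):
  M0 = (-0.0875, +0.0875, 0)
  M1 = (+0.0875, +0.0875, 0)
  M2 = (+0.0875, -0.0875, 0)
  M3 = (-0.0875, -0.0875, 0)
rvec = (-0.1250, -0.1688, 0.1533), |rvec| = θ = 0.26004 rad = 14.899°
Rodrigues: sinθ=0.25712, 1−cosθ=0.03362; R = I + sinθ·[k]× + (1−cosθ)·[k]×²:
    [+0.97415 -0.14109 -0.17643]
    [+0.16207 +0.98055 +0.11073]
    [+0.15738 -0.13646 +0.97806]
t = (0.3823, -0.0804, 0.9113) m
M0: Pc = R·M0+t = (+0.28472, -0.00878, +0.88559); u = 442.0·(+0.28472)/0.88559 + 311.1 = 453.2030, v = 864.3·(-0.00878)/0.88559 + 243.1 = 234.5280
M1: Pc = R·M1+t = (+0.45519, +0.01958, +0.91313); u = 442.0·(+0.45519)/0.91313 + 311.1 = 531.4358, v = 864.3·(+0.01958)/0.91313 + 243.1 = 261.6319
M2: Pc = R·M2+t = (+0.47988, -0.15202, +0.93701); u = 442.0·(+0.47988)/0.93701 + 311.1 = 537.4670, v = 864.3·(-0.15202)/0.93701 + 243.1 = 102.8795
M3: Pc = R·M3+t = (+0.30941, -0.18038, +0.90947); u = 442.0·(+0.30941)/0.90947 + 311.1 = 461.4710, v = 864.3·(-0.18038)/0.90947 + 243.1 = 71.6799

c0=(453.20, 234.53) c1=(531.44, 261.63) c2=(537.47, 102.88) c3=(461.47, 71.68)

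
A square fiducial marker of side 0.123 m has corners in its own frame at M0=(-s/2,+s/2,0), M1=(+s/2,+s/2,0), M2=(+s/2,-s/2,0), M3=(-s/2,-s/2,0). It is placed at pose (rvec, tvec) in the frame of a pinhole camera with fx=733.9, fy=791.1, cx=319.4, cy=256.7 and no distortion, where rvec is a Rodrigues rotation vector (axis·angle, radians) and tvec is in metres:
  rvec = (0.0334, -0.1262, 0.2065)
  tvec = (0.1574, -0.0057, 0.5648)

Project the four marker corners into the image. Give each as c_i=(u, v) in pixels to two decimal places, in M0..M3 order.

Intrinsics K: fx=733.9, fy=791.1, cx=319.4, cy=256.7
Marker side s = 0.123 m; corners in marker frame (Z=0):
  M0 = (-0.0615, +0.0615, 0)
  M1 = (+0.0615, +0.0615, 0)
  M2 = (+0.0615, -0.0615, 0)
  M3 = (-0.0615, -0.0615, 0)
rvec = (0.0334, -0.1262, 0.2065), |rvec| = θ = 0.24430 rad = 13.998°
Rodrigues: sinθ=0.24188, 1−cosθ=0.02969; R = I + sinθ·[k]× + (1−cosθ)·[k]×²:
    [+0.97086 -0.20655 -0.12152]
    [+0.20235 +0.97823 -0.04603]
    [+0.12838 +0.02010 +0.99152]
t = (0.1574, -0.0057, 0.5648) m
M0: Pc = R·M0+t = (+0.08499, +0.04202, +0.55814); u = 733.9·(+0.08499)/0.55814 + 319.4 = 431.1525, v = 791.1·(+0.04202)/0.55814 + 256.7 = 316.2532
M1: Pc = R·M1+t = (+0.20441, +0.06691, +0.57393); u = 733.9·(+0.20441)/0.57393 + 319.4 = 580.7777, v = 791.1·(+0.06691)/0.57393 + 256.7 = 348.9223
M2: Pc = R·M2+t = (+0.22981, -0.05342, +0.57146); u = 733.9·(+0.22981)/0.57146 + 319.4 = 614.5359, v = 791.1·(-0.05342)/0.57146 + 256.7 = 182.7531
M3: Pc = R·M3+t = (+0.11039, -0.07831, +0.55567); u = 733.9·(+0.11039)/0.55567 + 319.4 = 465.2042, v = 791.1·(-0.07831)/0.55567 + 256.7 = 145.2165

c0=(431.15, 316.25) c1=(580.78, 348.92) c2=(614.54, 182.75) c3=(465.20, 145.22)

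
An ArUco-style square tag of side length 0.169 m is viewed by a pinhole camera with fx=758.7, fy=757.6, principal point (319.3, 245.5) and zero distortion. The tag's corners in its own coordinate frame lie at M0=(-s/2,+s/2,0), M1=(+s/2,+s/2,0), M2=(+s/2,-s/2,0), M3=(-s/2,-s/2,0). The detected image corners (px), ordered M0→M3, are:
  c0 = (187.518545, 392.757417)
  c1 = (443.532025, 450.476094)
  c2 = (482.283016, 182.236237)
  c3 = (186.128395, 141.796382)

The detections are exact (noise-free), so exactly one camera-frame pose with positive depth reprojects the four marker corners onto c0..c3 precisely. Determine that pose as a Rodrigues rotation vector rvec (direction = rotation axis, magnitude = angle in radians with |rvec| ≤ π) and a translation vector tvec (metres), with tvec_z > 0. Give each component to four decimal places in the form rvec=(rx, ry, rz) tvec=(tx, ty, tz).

Intrinsics K: fx=758.7, fy=757.6, cx=319.3, cy=245.5
Marker side s = 0.169 m; corners in marker frame (Z=0):
  M0 = (-0.0845, +0.0845, 0)
  M1 = (+0.0845, +0.0845, 0)
  M2 = (+0.0845, -0.0845, 0)
  M3 = (-0.0845, -0.0845, 0)
Detected image corners:
  c0 = (187.518545, 392.757417) px
  c1 = (443.532025, 450.476094) px
  c2 = (482.283016, 182.236237) px
  c3 = (186.128395, 141.796382) px
Planar DLT: solve 8×8 A·h = b for H (H[2,2]=1):
  H  [+1446.87126 +162.39055 +317.80659]
  H  [+133.62312 +1773.93125 +299.70552]
  H  [-0.54946 +0.82315 +1.00000]
B = K⁻¹H; ‖b₁‖=2.236019, ‖b₂‖=2.236019; λ = 2/(‖b₁‖+‖b₂‖) = 0.447223, sign → tz>0 ⇒ λ=+0.447223
r₁ = λ·B[:,0] = (+0.95629,+0.15851,-0.24573); r₂ = λ·B[:,1] = (-0.05921,+0.92789,+0.36813)
r₃ = r₁×r₂ = (+0.28636,-0.33749,+0.89671); SVD([r₁ r₂ r₃]) → R = UVᵀ:
  R  [+0.95629 -0.05921 +0.28636]
  R  [+0.15851 +0.92789 -0.33749]
  R  [-0.24573 +0.36813 +0.89671]
t = (-0.00088, +0.03200, +0.44722) m
tr R = 2.780891; θ = arccos((tr R − 1)/2) = 0.472473 rad = 27.071°
axis k = ((R−Rᵀ)₃₂, (R−Rᵀ)₁₃, (R−Rᵀ)₂₁) / (2 sinθ) = (+0.775254, +0.584607, +0.239200)
rvec = θ·k = (+0.366286, +0.276211, +0.113015)

rvec=(0.3663, 0.2762, 0.1130) tvec=(-0.0009, 0.0320, 0.4472)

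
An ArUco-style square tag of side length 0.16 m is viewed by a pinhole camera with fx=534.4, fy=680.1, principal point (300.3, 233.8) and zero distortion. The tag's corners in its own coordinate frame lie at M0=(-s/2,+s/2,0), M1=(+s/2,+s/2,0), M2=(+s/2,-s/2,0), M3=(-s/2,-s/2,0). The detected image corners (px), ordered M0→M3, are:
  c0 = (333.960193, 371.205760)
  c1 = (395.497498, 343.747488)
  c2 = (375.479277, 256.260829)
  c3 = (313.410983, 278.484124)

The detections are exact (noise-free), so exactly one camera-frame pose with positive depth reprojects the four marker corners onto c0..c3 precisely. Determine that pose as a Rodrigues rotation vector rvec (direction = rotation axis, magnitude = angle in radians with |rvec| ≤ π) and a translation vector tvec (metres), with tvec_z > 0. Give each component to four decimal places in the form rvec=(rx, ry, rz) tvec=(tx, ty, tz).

rvec=(-0.1263, -0.4063, -0.2556) tvec=(0.1207, 0.1343, 1.1703)

Intrinsics K: fx=534.4, fy=680.1, cx=300.3, cy=233.8
Marker side s = 0.16 m; corners in marker frame (Z=0):
  M0 = (-0.0800, +0.0800, 0)
  M1 = (+0.0800, +0.0800, 0)
  M2 = (+0.0800, -0.0800, 0)
  M3 = (-0.0800, -0.0800, 0)
Detected image corners:
  c0 = (333.960193, 371.205760) px
  c1 = (395.497498, 343.747488) px
  c2 = (375.479277, 256.260829) px
  c3 = (313.410983, 278.484124) px
Planar DLT: solve 8×8 A·h = b for H (H[2,2]=1):
  H  [+509.16327 +105.43595 +355.39502]
  H  [-46.90058 +543.93774 +311.86378]
  H  [+0.34657 -0.06005 +1.00000]
B = K⁻¹H; ‖b₁‖=0.854456, ‖b₂‖=0.854456; λ = 2/(‖b₁‖+‖b₂‖) = 1.170336, sign → tz>0 ⇒ λ=+1.170336
r₁ = λ·B[:,0] = (+0.88715,-0.22014,+0.40560); r₂ = λ·B[:,1] = (+0.27039,+0.96018,-0.07027)
r₃ = r₁×r₂ = (-0.37398,+0.17201,+0.91135); SVD([r₁ r₂ r₃]) → R = UVᵀ:
  R  [+0.88715 +0.27039 -0.37398]
  R  [-0.22014 +0.96018 +0.17201]
  R  [+0.40560 -0.07027 +0.91135]
t = (+0.12066, +0.13433, +1.17034) m
tr R = 2.758673; θ = arccos((tr R − 1)/2) = 0.496329 rad = 28.438°
axis k = ((R−Rᵀ)₃₂, (R−Rᵀ)₁₃, (R−Rᵀ)₂₁) / (2 sinθ) = (-0.254396, -0.818538, -0.515051)
rvec = θ·k = (-0.126264, -0.406264, -0.255635)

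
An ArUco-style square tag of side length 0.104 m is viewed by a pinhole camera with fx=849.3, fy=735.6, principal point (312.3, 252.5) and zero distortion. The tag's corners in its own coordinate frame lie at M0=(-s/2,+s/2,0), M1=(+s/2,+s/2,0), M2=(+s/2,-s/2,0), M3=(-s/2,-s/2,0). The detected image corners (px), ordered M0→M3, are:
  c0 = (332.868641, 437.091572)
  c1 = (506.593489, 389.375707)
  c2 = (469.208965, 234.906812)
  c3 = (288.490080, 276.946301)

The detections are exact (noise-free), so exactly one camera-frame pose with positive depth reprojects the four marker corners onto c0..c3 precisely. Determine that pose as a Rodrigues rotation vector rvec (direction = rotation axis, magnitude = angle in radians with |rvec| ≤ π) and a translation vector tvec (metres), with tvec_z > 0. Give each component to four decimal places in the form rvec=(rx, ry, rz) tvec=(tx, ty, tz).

Intrinsics K: fx=849.3, fy=735.6, cx=312.3, cy=252.5
Marker side s = 0.104 m; corners in marker frame (Z=0):
  M0 = (-0.0520, +0.0520, 0)
  M1 = (+0.0520, +0.0520, 0)
  M2 = (+0.0520, -0.0520, 0)
  M3 = (-0.0520, -0.0520, 0)
Detected image corners:
  c0 = (332.868641, 437.091572) px
  c1 = (506.593489, 389.375707) px
  c2 = (469.208965, 234.906812) px
  c3 = (288.490080, 276.946301) px
Planar DLT: solve 8×8 A·h = b for H (H[2,2]=1):
  H  [+1874.10898 +504.52252 +401.55697]
  H  [-289.00985 +1605.95973 +335.23078]
  H  [+0.42712 +0.28094 +1.00000]
B = K⁻¹H; ‖b₁‖=2.162019, ‖b₂‖=2.162019; λ = 2/(‖b₁‖+‖b₂‖) = 0.462531, sign → tz>0 ⇒ λ=+0.462531
r₁ = λ·B[:,0] = (+0.94800,-0.24954,+0.19755); r₂ = λ·B[:,1] = (+0.22698,+0.96519,+0.12994)
r₃ = r₁×r₂ = (-0.22310,-0.07835,+0.97164); SVD([r₁ r₂ r₃]) → R = UVᵀ:
  R  [+0.94800 +0.22698 -0.22310]
  R  [-0.24954 +0.96519 -0.07835]
  R  [+0.19755 +0.12994 +0.97164]
t = (+0.04861, +0.05202, +0.46253) m
tr R = 2.884832; θ = arccos((tr R − 1)/2) = 0.341014 rad = 19.539°
axis k = ((R−Rᵀ)₃₂, (R−Rᵀ)₁₃, (R−Rᵀ)₂₁) / (2 sinθ) = (+0.311399, -0.628895, -0.712405)
rvec = θ·k = (+0.106191, -0.214462, -0.242940)

rvec=(0.1062, -0.2145, -0.2429) tvec=(0.0486, 0.0520, 0.4625)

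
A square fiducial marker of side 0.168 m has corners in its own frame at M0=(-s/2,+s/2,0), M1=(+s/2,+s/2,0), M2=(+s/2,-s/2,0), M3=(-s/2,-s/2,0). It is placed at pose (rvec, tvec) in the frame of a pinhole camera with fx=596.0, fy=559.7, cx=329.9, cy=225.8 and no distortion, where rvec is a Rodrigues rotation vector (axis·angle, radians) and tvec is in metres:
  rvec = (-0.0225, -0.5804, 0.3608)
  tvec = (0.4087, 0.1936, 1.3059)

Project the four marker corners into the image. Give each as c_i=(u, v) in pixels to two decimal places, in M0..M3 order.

Intrinsics K: fx=596.0, fy=559.7, cx=329.9, cy=225.8
Marker side s = 0.168 m; corners in marker frame (Z=0):
  M0 = (-0.0840, +0.0840, 0)
  M1 = (+0.0840, +0.0840, 0)
  M2 = (+0.0840, -0.0840, 0)
  M3 = (-0.0840, -0.0840, 0)
rvec = (-0.0225, -0.5804, 0.3608), |rvec| = θ = 0.68377 rad = 39.177°
Rodrigues: sinθ=0.63172, 1−cosθ=0.22481; R = I + sinθ·[k]× + (1−cosθ)·[k]×²:
    [+0.77544 -0.32706 -0.54012]
    [+0.33961 +0.93717 -0.07990]
    [+0.53231 -0.12147 +0.83779]
t = (0.4087, 0.1936, 1.3059) m
M0: Pc = R·M0+t = (+0.31609, +0.24379, +1.25098); u = 596.0·(+0.31609)/1.25098 + 329.9 = 480.4937, v = 559.7·(+0.24379)/1.25098 + 225.8 = 334.8757
M1: Pc = R·M1+t = (+0.44636, +0.30085, +1.34041); u = 596.0·(+0.44636)/1.34041 + 329.9 = 528.3713, v = 559.7·(+0.30085)/1.34041 + 225.8 = 351.4223
M2: Pc = R·M2+t = (+0.50131, +0.14341, +1.36082); u = 596.0·(+0.50131)/1.36082 + 329.9 = 549.4594, v = 559.7·(+0.14341)/1.36082 + 225.8 = 284.7823
M3: Pc = R·M3+t = (+0.37104, +0.08635, +1.27139); u = 596.0·(+0.37104)/1.27139 + 329.9 = 503.8337, v = 559.7·(+0.08635)/1.27139 + 225.8 = 263.8139

c0=(480.49, 334.88) c1=(528.37, 351.42) c2=(549.46, 284.78) c3=(503.83, 263.81)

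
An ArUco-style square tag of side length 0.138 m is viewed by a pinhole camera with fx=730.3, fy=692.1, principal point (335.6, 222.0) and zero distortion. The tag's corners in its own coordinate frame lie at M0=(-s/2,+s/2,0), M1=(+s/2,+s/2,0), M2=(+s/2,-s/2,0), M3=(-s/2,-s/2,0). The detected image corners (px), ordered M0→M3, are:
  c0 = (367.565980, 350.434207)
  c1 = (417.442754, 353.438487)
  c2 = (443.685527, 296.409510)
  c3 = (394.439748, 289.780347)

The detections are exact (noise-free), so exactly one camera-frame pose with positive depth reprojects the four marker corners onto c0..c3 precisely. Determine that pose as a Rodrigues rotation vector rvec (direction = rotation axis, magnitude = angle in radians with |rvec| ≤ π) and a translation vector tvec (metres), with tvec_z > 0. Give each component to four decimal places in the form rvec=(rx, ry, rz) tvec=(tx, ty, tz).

Intrinsics K: fx=730.3, fy=692.1, cx=335.6, cy=222.0
Marker side s = 0.138 m; corners in marker frame (Z=0):
  M0 = (-0.0690, +0.0690, 0)
  M1 = (+0.0690, +0.0690, 0)
  M2 = (+0.0690, -0.0690, 0)
  M3 = (-0.0690, -0.0690, 0)
Detected image corners:
  c0 = (367.565980, 350.434207) px
  c1 = (417.442754, 353.438487) px
  c2 = (443.685527, 296.409510) px
  c3 = (394.439748, 289.780347) px
Planar DLT: solve 8×8 A·h = b for H (H[2,2]=1):
  H  [+535.63044 -135.25570 +406.39810]
  H  [+175.03293 +471.39732 +322.87370]
  H  [+0.43488 +0.14078 +1.00000]
B = K⁻¹H; ‖b₁‖=0.697644, ‖b₂‖=0.697644; λ = 2/(‖b₁‖+‖b₂‖) = 1.433396, sign → tz>0 ⇒ λ=+1.433396
r₁ = λ·B[:,0] = (+0.76485,+0.16256,+0.62336); r₂ = λ·B[:,1] = (-0.35821,+0.91157,+0.20180)
r₃ = r₁×r₂ = (-0.53544,-0.37764,+0.75545); SVD([r₁ r₂ r₃]) → R = UVᵀ:
  R  [+0.76485 -0.35821 -0.53544]
  R  [+0.16256 +0.91157 -0.37764]
  R  [+0.62336 +0.20180 +0.75545]
t = (+0.13896, +0.20892, +1.43340) m
tr R = 2.431872; θ = arccos((tr R − 1)/2) = 0.772832 rad = 44.280°
axis k = ((R−Rᵀ)₃₂, (R−Rᵀ)₁₃, (R−Rᵀ)₂₁) / (2 sinθ) = (+0.414967, -0.829886, +0.372950)
rvec = θ·k = (+0.320700, -0.641363, +0.288228)

rvec=(0.3207, -0.6414, 0.2882) tvec=(0.1390, 0.2089, 1.4334)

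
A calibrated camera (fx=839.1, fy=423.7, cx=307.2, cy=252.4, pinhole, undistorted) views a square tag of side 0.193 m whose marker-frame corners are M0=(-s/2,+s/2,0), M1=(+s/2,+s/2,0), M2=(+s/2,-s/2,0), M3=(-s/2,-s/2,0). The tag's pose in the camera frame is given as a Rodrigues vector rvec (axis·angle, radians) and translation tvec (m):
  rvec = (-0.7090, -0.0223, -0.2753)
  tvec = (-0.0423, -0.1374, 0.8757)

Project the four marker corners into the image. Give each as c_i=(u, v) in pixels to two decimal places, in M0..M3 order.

c0=(191.75, 229.11) c1=(384.00, 205.74) c2=(330.11, 149.35) c3=(162.21, 168.27)

Intrinsics K: fx=839.1, fy=423.7, cx=307.2, cy=252.4
Marker side s = 0.193 m; corners in marker frame (Z=0):
  M0 = (-0.0965, +0.0965, 0)
  M1 = (+0.0965, +0.0965, 0)
  M2 = (+0.0965, -0.0965, 0)
  M3 = (-0.0965, -0.0965, 0)
rvec = (-0.7090, -0.0223, -0.2753), |rvec| = θ = 0.76090 rad = 43.596°
Rodrigues: sinθ=0.68957, 1−cosθ=0.27578; R = I + sinθ·[k]× + (1−cosθ)·[k]×²:
    [+0.96366 +0.25702 +0.07277]
    [-0.24196 +0.72445 +0.64546]
    [+0.11318 -0.63961 +0.76032]
t = (-0.0423, -0.1374, 0.8757) m
M0: Pc = R·M0+t = (-0.11049, -0.04414, +0.80305); u = 839.1·(-0.11049)/0.80305 + 307.2 = 191.7502, v = 423.7·(-0.04414)/0.80305 + 252.4 = 229.1108
M1: Pc = R·M1+t = (+0.07550, -0.09084, +0.82490); u = 839.1·(+0.07550)/0.82490 + 307.2 = 383.9959, v = 423.7·(-0.09084)/0.82490 + 252.4 = 205.7413
M2: Pc = R·M2+t = (+0.02589, -0.23066, +0.94835); u = 839.1·(+0.02589)/0.94835 + 307.2 = 330.1080, v = 423.7·(-0.23066)/0.94835 + 252.4 = 149.3465
M3: Pc = R·M3+t = (-0.16010, -0.18396, +0.92650); u = 839.1·(-0.16010)/0.92650 + 307.2 = 162.2063, v = 423.7·(-0.18396)/0.92650 + 252.4 = 168.2727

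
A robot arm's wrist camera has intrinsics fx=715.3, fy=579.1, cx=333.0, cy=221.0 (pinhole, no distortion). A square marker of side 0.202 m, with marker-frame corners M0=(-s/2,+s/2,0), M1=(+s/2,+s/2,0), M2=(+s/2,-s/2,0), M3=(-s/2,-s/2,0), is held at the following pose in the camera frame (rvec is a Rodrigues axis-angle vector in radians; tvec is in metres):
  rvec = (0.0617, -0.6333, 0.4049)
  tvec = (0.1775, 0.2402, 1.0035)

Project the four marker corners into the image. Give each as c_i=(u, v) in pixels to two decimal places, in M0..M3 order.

Intrinsics K: fx=715.3, fy=579.1, cx=333.0, cy=221.0
Marker side s = 0.202 m; corners in marker frame (Z=0):
  M0 = (-0.1010, +0.1010, 0)
  M1 = (+0.1010, +0.1010, 0)
  M2 = (+0.1010, -0.1010, 0)
  M3 = (-0.1010, -0.1010, 0)
rvec = (0.0617, -0.6333, 0.4049), |rvec| = θ = 0.75420 rad = 43.213°
Rodrigues: sinθ=0.68471, 1−cosθ=0.27118; R = I + sinθ·[k]× + (1−cosθ)·[k]×²:
    [+0.73063 -0.38622 -0.56304]
    [+0.34896 +0.92003 -0.17826]
    [+0.58686 -0.06623 +0.80698]
t = (0.1775, 0.2402, 1.0035) m
M0: Pc = R·M0+t = (+0.06470, +0.29788, +0.93754); u = 715.3·(+0.06470)/0.93754 + 333.0 = 382.3616, v = 579.1·(+0.29788)/0.93754 + 221.0 = 404.9934
M1: Pc = R·M1+t = (+0.21229, +0.36837, +1.05608); u = 715.3·(+0.21229)/1.05608 + 333.0 = 476.7842, v = 579.1·(+0.36837)/1.05608 + 221.0 = 422.9934
M2: Pc = R·M2+t = (+0.29030, +0.18252, +1.06946); u = 715.3·(+0.29030)/1.06946 + 333.0 = 527.1660, v = 579.1·(+0.18252)/1.06946 + 221.0 = 319.8337
M3: Pc = R·M3+t = (+0.14271, +0.11203, +0.95092); u = 715.3·(+0.14271)/0.95092 + 333.0 = 440.3527, v = 579.1·(+0.11203)/0.95092 + 221.0 = 289.2266

c0=(382.36, 404.99) c1=(476.78, 422.99) c2=(527.17, 319.83) c3=(440.35, 289.23)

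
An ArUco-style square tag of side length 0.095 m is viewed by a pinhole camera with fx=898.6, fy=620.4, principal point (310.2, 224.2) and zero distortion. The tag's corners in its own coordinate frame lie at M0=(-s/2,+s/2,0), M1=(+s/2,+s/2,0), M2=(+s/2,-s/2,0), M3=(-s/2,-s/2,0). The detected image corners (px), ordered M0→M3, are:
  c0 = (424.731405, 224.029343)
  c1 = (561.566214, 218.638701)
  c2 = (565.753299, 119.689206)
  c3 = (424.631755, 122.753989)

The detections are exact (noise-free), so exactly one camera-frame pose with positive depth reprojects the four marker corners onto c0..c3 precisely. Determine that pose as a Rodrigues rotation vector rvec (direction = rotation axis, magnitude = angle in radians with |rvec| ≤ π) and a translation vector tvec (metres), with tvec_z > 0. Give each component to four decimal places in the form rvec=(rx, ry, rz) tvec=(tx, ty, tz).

Intrinsics K: fx=898.6, fy=620.4, cx=310.2, cy=224.2
Marker side s = 0.095 m; corners in marker frame (Z=0):
  M0 = (-0.0475, +0.0475, 0)
  M1 = (+0.0475, +0.0475, 0)
  M2 = (+0.0475, -0.0475, 0)
  M3 = (-0.0475, -0.0475, 0)
Detected image corners:
  c0 = (424.731405, 224.029343) px
  c1 = (561.566214, 218.638701) px
  c2 = (565.753299, 119.689206) px
  c3 = (424.631755, 122.753989) px
Planar DLT: solve 8×8 A·h = b for H (H[2,2]=1):
  H  [+1590.28169 +140.53584 +495.00771]
  H  [-0.43095 +1109.92621 +172.03288]
  H  [+0.25842 +0.32848 +1.00000]
B = K⁻¹H; ‖b₁‖=1.702878, ‖b₂‖=1.702878; λ = 2/(‖b₁‖+‖b₂‖) = 0.587241, sign → tz>0 ⇒ λ=+0.587241
r₁ = λ·B[:,0] = (+0.98687,-0.05525,+0.15176); r₂ = λ·B[:,1] = (+0.02525,+0.98089,+0.19290)
r₃ = r₁×r₂ = (-0.15952,-0.18653,+0.96941); SVD([r₁ r₂ r₃]) → R = UVᵀ:
  R  [+0.98687 +0.02525 -0.15952]
  R  [-0.05525 +0.98089 -0.18653]
  R  [+0.15176 +0.19290 +0.96941]
t = (+0.12077, -0.04938, +0.58724) m
tr R = 2.937179; θ = arccos((tr R − 1)/2) = 0.251302 rad = 14.399°
axis k = ((R−Rᵀ)₃₂, (R−Rᵀ)₁₃, (R−Rᵀ)₂₁) / (2 sinθ) = (+0.762933, -0.625885, -0.161868)
rvec = θ·k = (+0.191727, -0.157286, -0.040678)

rvec=(0.1917, -0.1573, -0.0407) tvec=(0.1208, -0.0494, 0.5872)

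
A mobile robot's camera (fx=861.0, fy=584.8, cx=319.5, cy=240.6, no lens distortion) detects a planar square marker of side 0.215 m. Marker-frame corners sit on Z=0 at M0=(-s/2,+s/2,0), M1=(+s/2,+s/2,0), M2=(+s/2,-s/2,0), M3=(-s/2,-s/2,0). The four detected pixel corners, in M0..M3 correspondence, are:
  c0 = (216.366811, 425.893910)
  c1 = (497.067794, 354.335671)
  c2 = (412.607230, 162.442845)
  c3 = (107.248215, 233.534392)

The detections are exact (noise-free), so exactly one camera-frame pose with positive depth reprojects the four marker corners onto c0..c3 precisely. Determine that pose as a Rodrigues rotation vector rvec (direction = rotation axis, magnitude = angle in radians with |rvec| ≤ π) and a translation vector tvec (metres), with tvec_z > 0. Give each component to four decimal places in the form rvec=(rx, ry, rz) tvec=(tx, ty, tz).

Intrinsics K: fx=861.0, fy=584.8, cx=319.5, cy=240.6
Marker side s = 0.215 m; corners in marker frame (Z=0):
  M0 = (-0.1075, +0.1075, 0)
  M1 = (+0.1075, +0.1075, 0)
  M2 = (+0.1075, -0.1075, 0)
  M3 = (-0.1075, -0.1075, 0)
Detected image corners:
  c0 = (216.366811, 425.893910) px
  c1 = (497.067794, 354.335671) px
  c2 = (412.607230, 162.442845) px
  c3 = (107.248215, 233.534392) px
Planar DLT: solve 8×8 A·h = b for H (H[2,2]=1):
  H  [+1403.81011 +555.79204 +312.31604]
  H  [-290.76608 +995.13377 +297.08291]
  H  [+0.13949 +0.34531 +1.00000]
B = K⁻¹H; ‖b₁‖=1.679066, ‖b₂‖=1.679066; λ = 2/(‖b₁‖+‖b₂‖) = 0.595569, sign → tz>0 ⇒ λ=+0.595569
r₁ = λ·B[:,0] = (+0.94021,-0.33030,+0.08308); r₂ = λ·B[:,1] = (+0.30814,+0.92885,+0.20566)
r₃ = r₁×r₂ = (-0.14509,-0.16776,+0.97509); SVD([r₁ r₂ r₃]) → R = UVᵀ:
  R  [+0.94021 +0.30814 -0.14509]
  R  [-0.33030 +0.92885 -0.16776]
  R  [+0.08308 +0.20566 +0.97509]
t = (-0.00497, +0.05752, +0.59557) m
tr R = 2.844151; θ = arccos((tr R − 1)/2) = 0.397387 rad = 22.769°
axis k = ((R−Rᵀ)₃₂, (R−Rᵀ)₁₃, (R−Rᵀ)₂₁) / (2 sinθ) = (+0.482444, -0.294789, -0.824832)
rvec = θ·k = (+0.191717, -0.117145, -0.327777)

rvec=(0.1917, -0.1171, -0.3278) tvec=(-0.0050, 0.0575, 0.5956)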